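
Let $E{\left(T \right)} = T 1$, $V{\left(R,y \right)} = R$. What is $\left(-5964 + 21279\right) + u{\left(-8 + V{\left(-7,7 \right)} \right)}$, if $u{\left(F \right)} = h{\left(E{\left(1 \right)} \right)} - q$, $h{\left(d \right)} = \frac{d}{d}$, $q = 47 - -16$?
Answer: $15253$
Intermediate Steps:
$E{\left(T \right)} = T$
$q = 63$ ($q = 47 + 16 = 63$)
$h{\left(d \right)} = 1$
$u{\left(F \right)} = -62$ ($u{\left(F \right)} = 1 - 63 = -62$)
$\left(-5964 + 21279\right) + u{\left(-8 + V{\left(-7,7 \right)} \right)} = \left(-5964 + 21279\right) - 62 = 15315 - 62 = 15253$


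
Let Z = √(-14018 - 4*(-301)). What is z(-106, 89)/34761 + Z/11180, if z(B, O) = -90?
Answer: -30/11587 + I*√12814/11180 ≈ -0.0025891 + 0.010125*I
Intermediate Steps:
Z = I*√12814 (Z = √(-14018 + 1204) = √(-12814) = I*√12814 ≈ 113.2*I)
z(-106, 89)/34761 + Z/11180 = -90/34761 + (I*√12814)/11180 = -90*1/34761 + (I*√12814)*(1/11180) = -30/11587 + I*√12814/11180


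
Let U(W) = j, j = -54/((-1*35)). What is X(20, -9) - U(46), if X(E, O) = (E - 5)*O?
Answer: -4779/35 ≈ -136.54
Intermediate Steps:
X(E, O) = O*(-5 + E) (X(E, O) = (-5 + E)*O = O*(-5 + E))
j = 54/35 (j = -54/(-35) = -54*(-1/35) = 54/35 ≈ 1.5429)
U(W) = 54/35
X(20, -9) - U(46) = -9*(-5 + 20) - 1*54/35 = -9*15 - 54/35 = -135 - 54/35 = -4779/35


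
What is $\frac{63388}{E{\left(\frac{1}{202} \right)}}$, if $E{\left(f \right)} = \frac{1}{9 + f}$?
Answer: $\frac{57651386}{101} \approx 5.7081 \cdot 10^{5}$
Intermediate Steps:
$\frac{63388}{E{\left(\frac{1}{202} \right)}} = \frac{63388}{\frac{1}{9 + \frac{1}{202}}} = \frac{63388}{\frac{1}{\frac{1819}{202}}} = \frac{63388}{\frac{202}{1819}} = 63388 \cdot \frac{1819}{202} = \frac{57651386}{101}$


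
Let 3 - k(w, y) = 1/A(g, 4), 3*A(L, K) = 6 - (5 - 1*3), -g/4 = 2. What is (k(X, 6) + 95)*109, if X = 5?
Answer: 42401/4 ≈ 10600.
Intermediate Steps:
g = -8 (g = -4*2 = -8)
A(L, K) = 4/3 (A(L, K) = (6 - (5 - 1*3))/3 = (6 - (5 - 3))/3 = (6 - 1*2)/3 = (6 - 2)/3 = (⅓)*4 = 4/3)
k(w, y) = 9/4 (k(w, y) = 3 - 1/4/3 = 3 - 1*¾ = 3 - ¾ = 9/4)
(k(X, 6) + 95)*109 = (9/4 + 95)*109 = (389/4)*109 = 42401/4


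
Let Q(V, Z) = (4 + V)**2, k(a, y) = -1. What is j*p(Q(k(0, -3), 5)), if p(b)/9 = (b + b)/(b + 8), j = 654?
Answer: 105948/17 ≈ 6232.2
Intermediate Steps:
p(b) = 18*b/(8 + b) (p(b) = 9*((b + b)/(b + 8)) = 9*((2*b)/(8 + b)) = 9*(2*b/(8 + b)) = 18*b/(8 + b))
j*p(Q(k(0, -3), 5)) = 654*(18*(4 - 1)**2/(8 + (4 - 1)**2)) = 654*(18*3**2/(8 + 3**2)) = 654*(18*9/(8 + 9)) = 654*(18*9/17) = 654*(18*9*(1/17)) = 654*(162/17) = 105948/17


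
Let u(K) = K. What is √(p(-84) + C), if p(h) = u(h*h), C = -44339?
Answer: I*√37283 ≈ 193.09*I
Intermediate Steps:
p(h) = h² (p(h) = h*h = h²)
√(p(-84) + C) = √((-84)² - 44339) = √(7056 - 44339) = √(-37283) = I*√37283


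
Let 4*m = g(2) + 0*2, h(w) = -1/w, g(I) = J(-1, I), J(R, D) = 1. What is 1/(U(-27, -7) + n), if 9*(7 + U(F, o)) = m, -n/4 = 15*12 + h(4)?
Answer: -36/26135 ≈ -0.0013775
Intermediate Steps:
g(I) = 1
n = -719 (n = -4*(15*12 - 1/4) = -4*(180 - 1*¼) = -4*(180 - ¼) = -4*719/4 = -719)
m = ¼ (m = (1 + 0*2)/4 = (1 + 0)/4 = (¼)*1 = ¼ ≈ 0.25000)
U(F, o) = -251/36 (U(F, o) = -7 + (⅑)*(¼) = -7 + 1/36 = -251/36)
1/(U(-27, -7) + n) = 1/(-251/36 - 719) = 1/(-26135/36) = -36/26135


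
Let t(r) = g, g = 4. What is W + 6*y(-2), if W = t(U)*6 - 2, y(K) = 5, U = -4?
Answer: 52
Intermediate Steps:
t(r) = 4
W = 22 (W = 4*6 - 2 = 24 - 2 = 22)
W + 6*y(-2) = 22 + 6*5 = 22 + 30 = 52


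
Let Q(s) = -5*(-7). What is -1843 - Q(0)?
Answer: -1878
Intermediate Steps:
Q(s) = 35
-1843 - Q(0) = -1843 - 1*35 = -1843 - 35 = -1878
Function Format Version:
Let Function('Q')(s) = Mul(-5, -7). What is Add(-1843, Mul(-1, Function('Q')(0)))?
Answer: -1878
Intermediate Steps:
Function('Q')(s) = 35
Add(-1843, Mul(-1, Function('Q')(0))) = Add(-1843, Mul(-1, 35)) = Add(-1843, -35) = -1878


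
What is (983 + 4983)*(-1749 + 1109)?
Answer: -3818240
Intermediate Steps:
(983 + 4983)*(-1749 + 1109) = 5966*(-640) = -3818240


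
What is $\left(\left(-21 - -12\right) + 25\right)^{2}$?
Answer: $256$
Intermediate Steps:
$\left(\left(-21 - -12\right) + 25\right)^{2} = \left(\left(-21 + 12\right) + 25\right)^{2} = \left(-9 + 25\right)^{2} = 16^{2} = 256$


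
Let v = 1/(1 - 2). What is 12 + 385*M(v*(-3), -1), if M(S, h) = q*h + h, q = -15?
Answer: 5402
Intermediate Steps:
v = -1 (v = 1/(-1) = -1)
M(S, h) = -14*h (M(S, h) = -15*h + h = -14*h)
12 + 385*M(v*(-3), -1) = 12 + 385*(-14*(-1)) = 12 + 385*14 = 12 + 5390 = 5402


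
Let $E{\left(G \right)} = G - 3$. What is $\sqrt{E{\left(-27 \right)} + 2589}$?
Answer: $\sqrt{2559} \approx 50.587$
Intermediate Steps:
$E{\left(G \right)} = -3 + G$
$\sqrt{E{\left(-27 \right)} + 2589} = \sqrt{\left(-3 - 27\right) + 2589} = \sqrt{-30 + 2589} = \sqrt{2559}$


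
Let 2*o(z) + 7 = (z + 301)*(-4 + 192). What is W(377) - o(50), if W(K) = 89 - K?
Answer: -66557/2 ≈ -33279.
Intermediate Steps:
o(z) = 56581/2 + 94*z (o(z) = -7/2 + ((z + 301)*(-4 + 192))/2 = -7/2 + ((301 + z)*188)/2 = -7/2 + (56588 + 188*z)/2 = -7/2 + (28294 + 94*z) = 56581/2 + 94*z)
W(377) - o(50) = (89 - 1*377) - (56581/2 + 94*50) = (89 - 377) - (56581/2 + 4700) = -288 - 1*65981/2 = -288 - 65981/2 = -66557/2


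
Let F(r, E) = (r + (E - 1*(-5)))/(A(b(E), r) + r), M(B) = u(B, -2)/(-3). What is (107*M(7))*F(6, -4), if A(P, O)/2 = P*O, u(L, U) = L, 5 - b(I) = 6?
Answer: 5243/18 ≈ 291.28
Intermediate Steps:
b(I) = -1 (b(I) = 5 - 1*6 = 5 - 6 = -1)
A(P, O) = 2*O*P (A(P, O) = 2*(P*O) = 2*(O*P) = 2*O*P)
M(B) = -B/3 (M(B) = B/(-3) = B*(-⅓) = -B/3)
F(r, E) = -(5 + E + r)/r (F(r, E) = (r + (E - 1*(-5)))/(2*r*(-1) + r) = (r + (E + 5))/(-2*r + r) = (r + (5 + E))/((-r)) = (5 + E + r)*(-1/r) = -(5 + E + r)/r)
(107*M(7))*F(6, -4) = (107*(-⅓*7))*((-5 - 1*(-4) - 1*6)/6) = (107*(-7/3))*((-5 + 4 - 6)/6) = -749*(-7)/18 = -749/3*(-7/6) = 5243/18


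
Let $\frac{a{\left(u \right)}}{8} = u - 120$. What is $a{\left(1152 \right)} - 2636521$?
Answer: $-2628265$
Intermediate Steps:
$a{\left(u \right)} = -960 + 8 u$ ($a{\left(u \right)} = 8 \left(u - 120\right) = 8 \left(-120 + u\right) = -960 + 8 u$)
$a{\left(1152 \right)} - 2636521 = \left(-960 + 8 \cdot 1152\right) - 2636521 = \left(-960 + 9216\right) - 2636521 = 8256 - 2636521 = -2628265$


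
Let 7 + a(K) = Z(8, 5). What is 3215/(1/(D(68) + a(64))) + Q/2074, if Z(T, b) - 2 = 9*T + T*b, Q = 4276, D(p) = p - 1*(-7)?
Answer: 606781948/1037 ≈ 5.8513e+5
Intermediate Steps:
D(p) = 7 + p (D(p) = p + 7 = 7 + p)
Z(T, b) = 2 + 9*T + T*b (Z(T, b) = 2 + (9*T + T*b) = 2 + 9*T + T*b)
a(K) = 107 (a(K) = -7 + (2 + 9*8 + 8*5) = -7 + (2 + 72 + 40) = -7 + 114 = 107)
3215/(1/(D(68) + a(64))) + Q/2074 = 3215/(1/((7 + 68) + 107)) + 4276/2074 = 3215/(1/(75 + 107)) + 4276*(1/2074) = 3215/(1/182) + 2138/1037 = 3215*182 + 2138/1037 = 585130 + 2138/1037 = 606781948/1037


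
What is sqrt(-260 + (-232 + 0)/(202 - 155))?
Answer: 2*I*sqrt(146311)/47 ≈ 16.277*I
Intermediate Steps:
sqrt(-260 + (-232 + 0)/(202 - 155)) = sqrt(-260 - 232/47) = sqrt(-12452/47) = 2*I*sqrt(146311)/47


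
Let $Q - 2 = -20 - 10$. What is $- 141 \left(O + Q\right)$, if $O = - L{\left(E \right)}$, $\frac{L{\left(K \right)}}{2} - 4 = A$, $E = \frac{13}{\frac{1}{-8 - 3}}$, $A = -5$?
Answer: $3666$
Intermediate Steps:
$Q = -28$ ($Q = 2 - 30 = -28$)
$E = -143$ ($E = \frac{13}{\frac{1}{-11}} = \frac{13}{- \frac{1}{11}} = 13 \left(-11\right) = -143$)
$L{\left(K \right)} = -2$ ($L{\left(K \right)} = 8 + 2 \left(-5\right) = 8 - 10 = -2$)
$O = 2$ ($O = \left(-1\right) \left(-2\right) = 2$)
$- 141 \left(O + Q\right) = - 141 \left(2 - 28\right) = \left(-141\right) \left(-26\right) = 3666$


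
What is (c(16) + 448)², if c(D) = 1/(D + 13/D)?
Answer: 14526998784/72361 ≈ 2.0076e+5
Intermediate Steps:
(c(16) + 448)² = (16/(13 + 16²) + 448)² = (16/(13 + 256) + 448)² = (16/269 + 448)² = (120528/269)² = 14526998784/72361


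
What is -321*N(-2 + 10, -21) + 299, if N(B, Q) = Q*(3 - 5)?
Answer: -13183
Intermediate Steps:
N(B, Q) = -2*Q (N(B, Q) = Q*(-2) = -2*Q)
-321*N(-2 + 10, -21) + 299 = -(-642)*(-21) + 299 = -321*42 + 299 = -13482 + 299 = -13183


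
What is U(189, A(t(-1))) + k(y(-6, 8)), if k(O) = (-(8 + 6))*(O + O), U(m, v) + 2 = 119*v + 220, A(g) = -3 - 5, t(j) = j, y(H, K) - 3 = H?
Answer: -650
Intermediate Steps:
y(H, K) = 3 + H
A(g) = -8
U(m, v) = 218 + 119*v (U(m, v) = -2 + (119*v + 220) = -2 + (220 + 119*v) = 218 + 119*v)
k(O) = -28*O (k(O) = (-1*14)*(2*O) = -28*O)
U(189, A(t(-1))) + k(y(-6, 8)) = (218 + 119*(-8)) - 28*(3 - 6) = (218 - 952) - 28*(-3) = -734 + 84 = -650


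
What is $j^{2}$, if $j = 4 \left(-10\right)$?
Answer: $1600$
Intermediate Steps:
$j = -40$
$j^{2} = \left(-40\right)^{2} = 1600$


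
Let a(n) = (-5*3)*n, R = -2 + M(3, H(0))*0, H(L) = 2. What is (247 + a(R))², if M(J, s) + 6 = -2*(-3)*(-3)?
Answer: 76729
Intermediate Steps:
M(J, s) = -24 (M(J, s) = -6 - 2*(-3)*(-3) = -6 + 6*(-3) = -6 - 18 = -24)
R = -2 (R = -2 - 24*0 = -2 + 0 = -2)
a(n) = -15*n
(247 + a(R))² = (247 - 15*(-2))² = (247 + 30)² = 277² = 76729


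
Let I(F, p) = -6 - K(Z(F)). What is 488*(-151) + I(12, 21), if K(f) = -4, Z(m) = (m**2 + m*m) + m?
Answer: -73690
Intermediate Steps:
Z(m) = m + 2*m**2 (Z(m) = (m**2 + m**2) + m = 2*m**2 + m = m + 2*m**2)
I(F, p) = -2 (I(F, p) = -6 - 1*(-4) = -6 + 4 = -2)
488*(-151) + I(12, 21) = 488*(-151) - 2 = -73688 - 2 = -73690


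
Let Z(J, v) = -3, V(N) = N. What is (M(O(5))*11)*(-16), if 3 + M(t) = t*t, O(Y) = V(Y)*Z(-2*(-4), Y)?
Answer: -39072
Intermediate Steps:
O(Y) = -3*Y (O(Y) = Y*(-3) = -3*Y)
M(t) = -3 + t² (M(t) = -3 + t*t = -3 + t²)
(M(O(5))*11)*(-16) = ((-3 + (-3*5)²)*11)*(-16) = ((-3 + (-15)²)*11)*(-16) = ((-3 + 225)*11)*(-16) = (222*11)*(-16) = 2442*(-16) = -39072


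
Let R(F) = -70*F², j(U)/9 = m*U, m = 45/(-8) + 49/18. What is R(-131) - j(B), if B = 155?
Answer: -9577765/8 ≈ -1.1972e+6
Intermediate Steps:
m = -209/72 (m = 45*(-⅛) + 49*(1/18) = -45/8 + 49/18 = -209/72 ≈ -2.9028)
j(U) = -209*U/8 (j(U) = 9*(-209*U/72) = -209*U/8)
R(-131) - j(B) = -70*(-131)² - (-209)*155/8 = -70*17161 - 1*(-32395/8) = -1201270 + 32395/8 = -9577765/8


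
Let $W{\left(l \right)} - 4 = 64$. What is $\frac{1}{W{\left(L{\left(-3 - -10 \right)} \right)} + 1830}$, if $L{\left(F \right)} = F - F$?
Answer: $\frac{1}{1898} \approx 0.00052687$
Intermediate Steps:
$L{\left(F \right)} = 0$
$W{\left(l \right)} = 68$ ($W{\left(l \right)} = 4 + 64 = 68$)
$\frac{1}{W{\left(L{\left(-3 - -10 \right)} \right)} + 1830} = \frac{1}{68 + 1830} = \frac{1}{1898}$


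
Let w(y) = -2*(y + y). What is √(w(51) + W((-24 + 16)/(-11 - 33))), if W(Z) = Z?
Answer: I*√24662/11 ≈ 14.276*I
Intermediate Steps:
w(y) = -4*y
√(w(51) + W((-24 + 16)/(-11 - 33))) = √(-4*51 + (-24 + 16)/(-11 - 33)) = √(-204 - 8/(-44)) = √(-204 - 8*(-1/44)) = √(-204 + 2/11) = √(-2242/11) = I*√24662/11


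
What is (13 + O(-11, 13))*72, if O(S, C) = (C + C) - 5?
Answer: 2448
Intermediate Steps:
O(S, C) = -5 + 2*C (O(S, C) = 2*C - 5 = -5 + 2*C)
(13 + O(-11, 13))*72 = (13 + (-5 + 2*13))*72 = (13 + (-5 + 26))*72 = (13 + 21)*72 = 34*72 = 2448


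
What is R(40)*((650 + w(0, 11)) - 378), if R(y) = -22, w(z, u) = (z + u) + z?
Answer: -6226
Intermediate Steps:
w(z, u) = u + 2*z (w(z, u) = (u + z) + z = u + 2*z)
R(40)*((650 + w(0, 11)) - 378) = -22*((650 + (11 + 2*0)) - 378) = -22*((650 + (11 + 0)) - 378) = -22*((650 + 11) - 378) = -22*(661 - 378) = -22*283 = -6226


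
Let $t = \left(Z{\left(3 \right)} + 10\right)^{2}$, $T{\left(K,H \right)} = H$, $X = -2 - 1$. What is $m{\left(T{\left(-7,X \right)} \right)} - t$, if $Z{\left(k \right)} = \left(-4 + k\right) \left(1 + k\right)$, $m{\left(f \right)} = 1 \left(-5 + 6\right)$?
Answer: $-35$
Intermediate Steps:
$X = -3$
$m{\left(f \right)} = 1$ ($m{\left(f \right)} = 1 \cdot 1 = 1$)
$Z{\left(k \right)} = \left(1 + k\right) \left(-4 + k\right)$
$t = 36$ ($t = \left(\left(-4 + 3^{2} - 9\right) + 10\right)^{2} = \left(\left(-4 + 9 - 9\right) + 10\right)^{2} = \left(-4 + 10\right)^{2} = 6^{2} = 36$)
$m{\left(T{\left(-7,X \right)} \right)} - t = 1 - 36 = -35$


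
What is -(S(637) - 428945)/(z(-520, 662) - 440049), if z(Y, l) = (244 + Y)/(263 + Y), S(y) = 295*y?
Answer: -61944710/113092317 ≈ -0.54774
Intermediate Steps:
z(Y, l) = (244 + Y)/(263 + Y)
-(S(637) - 428945)/(z(-520, 662) - 440049) = -(295*637 - 428945)/((244 - 520)/(263 - 520) - 440049) = -(187915 - 428945)/(-276/(-257) - 440049) = -(-241030)/(-1/257*(-276) - 440049) = -(-241030)/(276/257 - 440049) = -(-241030)/(-113092317/257) = -(-241030)*(-257)/113092317 = -1*61944710/113092317 = -61944710/113092317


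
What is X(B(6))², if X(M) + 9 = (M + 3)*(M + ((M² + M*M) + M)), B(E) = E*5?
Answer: 3766399641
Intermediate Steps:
B(E) = 5*E
X(M) = -9 + (3 + M)*(2*M + 2*M²) (X(M) = -9 + (M + 3)*(M + ((M² + M*M) + M)) = -9 + (3 + M)*(M + ((M² + M²) + M)) = -9 + (3 + M)*(M + (2*M² + M)) = -9 + (3 + M)*(M + (M + 2*M²)) = -9 + (3 + M)*(2*M + 2*M²))
X(B(6))² = (-9 + 2*(5*6)³ + 6*(5*6) + 8*(5*6)²)² = (-9 + 2*30³ + 6*30 + 8*30²)² = (-9 + 2*27000 + 180 + 8*900)² = (-9 + 54000 + 180 + 7200)² = 61371² = 3766399641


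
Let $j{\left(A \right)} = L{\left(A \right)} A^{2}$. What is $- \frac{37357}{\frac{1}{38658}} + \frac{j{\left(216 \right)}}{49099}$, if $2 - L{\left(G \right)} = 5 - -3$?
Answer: $- \frac{70906169217630}{49099} \approx -1.4441 \cdot 10^{9}$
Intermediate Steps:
$L{\left(G \right)} = -6$ ($L{\left(G \right)} = 2 - \left(5 - -3\right) = 2 - \left(5 + 3\right) = 2 - 8 = -6$)
$j{\left(A \right)} = - 6 A^{2}$
$- \frac{37357}{\frac{1}{38658}} + \frac{j{\left(216 \right)}}{49099} = - \frac{37357}{\frac{1}{38658}} + \frac{\left(-6\right) 216^{2}}{49099} = - 37357 \frac{1}{\frac{1}{38658}} + \left(-6\right) 46656 \cdot \frac{1}{49099} = \left(-37357\right) 38658 - \frac{279936}{49099} = -1444146906 - \frac{279936}{49099} = - \frac{70906169217630}{49099}$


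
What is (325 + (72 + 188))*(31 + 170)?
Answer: 117585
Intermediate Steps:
(325 + (72 + 188))*(31 + 170) = (325 + 260)*201 = 585*201 = 117585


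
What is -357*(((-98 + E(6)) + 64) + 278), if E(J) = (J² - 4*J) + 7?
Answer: -93891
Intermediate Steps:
E(J) = 7 + J² - 4*J
-357*(((-98 + E(6)) + 64) + 278) = -357*(((-98 + (7 + 6² - 4*6)) + 64) + 278) = -357*(((-98 + (7 + 36 - 24)) + 64) + 278) = -357*(((-98 + 19) + 64) + 278) = -357*((-79 + 64) + 278) = -357*(-15 + 278) = -357*263 = -93891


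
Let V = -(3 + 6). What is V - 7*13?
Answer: -100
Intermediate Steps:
V = -9 (V = -1*9 = -9)
V - 7*13 = -9 - 7*13 = -9 - 91 = -100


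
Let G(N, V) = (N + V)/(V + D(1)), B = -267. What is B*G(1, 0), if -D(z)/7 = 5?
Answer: 267/35 ≈ 7.6286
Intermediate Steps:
D(z) = -35 (D(z) = -7*5 = -35)
G(N, V) = (N + V)/(-35 + V) (G(N, V) = (N + V)/(V - 35) = (N + V)/(-35 + V))
B*G(1, 0) = -267*(1 + 0)/(-35 + 0) = -267/(-35) = -(-267)/35 = -267*(-1/35) = 267/35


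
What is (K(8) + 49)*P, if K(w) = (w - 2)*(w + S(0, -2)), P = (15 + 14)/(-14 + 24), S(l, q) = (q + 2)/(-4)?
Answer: 2813/10 ≈ 281.30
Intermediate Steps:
S(l, q) = -½ - q/4 (S(l, q) = (2 + q)*(-¼) = -½ - q/4)
P = 29/10 ≈ 2.9000
K(w) = w*(-2 + w) (K(w) = (w - 2)*(w + (-½ - ¼*(-2))) = (-2 + w)*(w + (-½ + ½)) = (-2 + w)*(w + 0) = (-2 + w)*w = w*(-2 + w))
(K(8) + 49)*P = (8*(-2 + 8) + 49)*(29/10) = (8*6 + 49)*(29/10) = (48 + 49)*(29/10) = 97*(29/10) = 2813/10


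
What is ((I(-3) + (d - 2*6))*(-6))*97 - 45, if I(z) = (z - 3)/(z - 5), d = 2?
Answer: 10677/2 ≈ 5338.5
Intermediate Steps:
I(z) = (-3 + z)/(-5 + z)
((I(-3) + (d - 2*6))*(-6))*97 - 45 = (((-3 - 3)/(-5 - 3) + (2 - 2*6))*(-6))*97 - 45 = ((-6/(-8) + (2 - 12))*(-6))*97 - 45 = ((-⅛*(-6) - 10)*(-6))*97 - 45 = ((¾ - 10)*(-6))*97 - 45 = -37/4*(-6)*97 - 45 = (111/2)*97 - 45 = 10767/2 - 45 = 10677/2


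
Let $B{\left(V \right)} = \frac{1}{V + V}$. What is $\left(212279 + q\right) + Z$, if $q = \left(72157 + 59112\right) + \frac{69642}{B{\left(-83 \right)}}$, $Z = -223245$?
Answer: $-11440269$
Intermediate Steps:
$B{\left(V \right)} = \frac{1}{2 V}$
$q = -11429303$ ($q = \left(72157 + 59112\right) + \frac{69642}{\frac{1}{2} \frac{1}{-83}} = 131269 + \frac{69642}{\frac{1}{2} \left(- \frac{1}{83}\right)} = 131269 + \frac{69642}{- \frac{1}{166}} = 131269 + 69642 \left(-166\right) = 131269 - 11560572 = -11429303$)
$\left(212279 + q\right) + Z = \left(212279 - 11429303\right) - 223245 = -11217024 - 223245 = -11440269$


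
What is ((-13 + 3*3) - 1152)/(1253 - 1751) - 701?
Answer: -173971/249 ≈ -698.68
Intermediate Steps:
((-13 + 3*3) - 1152)/(1253 - 1751) - 701 = ((-13 + 9) - 1152)/(-498) - 701 = (-4 - 1152)*(-1/498) - 701 = -1156*(-1/498) - 701 = 578/249 - 701 = -173971/249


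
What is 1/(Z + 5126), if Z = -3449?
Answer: 1/1677 ≈ 0.00059630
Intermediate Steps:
1/(Z + 5126) = 1/(-3449 + 5126) = 1/1677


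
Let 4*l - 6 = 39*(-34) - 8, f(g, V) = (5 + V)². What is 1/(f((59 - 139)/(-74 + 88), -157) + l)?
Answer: 1/22772 ≈ 4.3914e-5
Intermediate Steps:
l = -332 (l = 3/2 + (39*(-34) - 8)/4 = 3/2 + (-1326 - 8)/4 = 3/2 + (¼)*(-1334) = 3/2 - 667/2 = -332)
1/(f((59 - 139)/(-74 + 88), -157) + l) = 1/((5 - 157)² - 332) = 1/((-152)² - 332) = 1/(23104 - 332) = 1/22772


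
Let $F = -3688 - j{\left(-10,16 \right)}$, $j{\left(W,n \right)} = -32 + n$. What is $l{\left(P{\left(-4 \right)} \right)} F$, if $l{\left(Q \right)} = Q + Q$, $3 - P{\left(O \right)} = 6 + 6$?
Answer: $66096$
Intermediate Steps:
$F = -3672$ ($F = -3688 - \left(-32 + 16\right) = -3688 - -16 = -3688 + 16 = -3672$)
$P{\left(O \right)} = -9$ ($P{\left(O \right)} = 3 - \left(6 + 6\right) = 3 - 12 = -9$)
$l{\left(Q \right)} = 2 Q$
$l{\left(P{\left(-4 \right)} \right)} F = 2 \left(-9\right) \left(-3672\right) = \left(-18\right) \left(-3672\right) = 66096$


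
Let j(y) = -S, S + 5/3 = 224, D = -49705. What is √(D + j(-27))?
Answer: I*√449346/3 ≈ 223.44*I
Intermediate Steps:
S = 667/3 (S = -5/3 + 224 = 667/3 ≈ 222.33)
j(y) = -667/3 (j(y) = -1*667/3 = -667/3)
√(D + j(-27)) = √(-49705 - 667/3) = √(-149782/3) = I*√449346/3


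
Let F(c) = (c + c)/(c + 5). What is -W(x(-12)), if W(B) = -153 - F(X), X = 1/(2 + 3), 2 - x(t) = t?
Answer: 1990/13 ≈ 153.08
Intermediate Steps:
x(t) = 2 - t
X = 1/5 ≈ 0.20000
F(c) = 2*c/(5 + c) (F(c) = (2*c)/(5 + c) = 2*c/(5 + c))
W(B) = -1990/13 (W(B) = -153 - 2/(5*(5 + 1/5)) = -153 - 2/(5*26/5) = -153 - 2*5/(5*26) = -153 - 1*1/13 = -153 - 1/13 = -1990/13)
-W(x(-12)) = -1*(-1990/13) = 1990/13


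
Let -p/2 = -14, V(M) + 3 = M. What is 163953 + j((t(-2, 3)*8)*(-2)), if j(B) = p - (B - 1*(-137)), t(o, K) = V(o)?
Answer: 163764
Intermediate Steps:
V(M) = -3 + M
p = 28 (p = -2*(-14) = 28)
t(o, K) = -3 + o
j(B) = -109 - B (j(B) = 28 - (B - 1*(-137)) = 28 - (B + 137) = 28 - (137 + B) = 28 + (-137 - B) = -109 - B)
163953 + j((t(-2, 3)*8)*(-2)) = 163953 + (-109 - (-3 - 2)*8*(-2)) = 163953 + (-109 - (-5*8)*(-2)) = 163953 + (-109 - (-40)*(-2)) = 163953 + (-109 - 1*80) = 163953 + (-109 - 80) = 163953 - 189 = 163764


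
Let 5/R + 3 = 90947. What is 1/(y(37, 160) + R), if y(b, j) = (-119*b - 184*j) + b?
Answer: -90944/3074452859 ≈ -2.9581e-5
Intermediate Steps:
R = 5/90944 (R = 5/(-3 + 90947) = 5/90944 ≈ 5.4979e-5)
y(b, j) = -184*j - 118*b (y(b, j) = (-184*j - 119*b) + b = -184*j - 118*b)
1/(y(37, 160) + R) = 1/((-184*160 - 118*37) + 5/90944) = 1/((-29440 - 4366) + 5/90944) = 1/(-33806 + 5/90944) = 1/(-3074452859/90944) = -90944/3074452859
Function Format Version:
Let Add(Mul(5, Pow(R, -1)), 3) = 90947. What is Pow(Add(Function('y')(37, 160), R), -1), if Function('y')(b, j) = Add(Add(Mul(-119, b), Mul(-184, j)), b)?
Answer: Rational(-90944, 3074452859) ≈ -2.9581e-5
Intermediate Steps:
R = Rational(5, 90944) (R = Mul(5, Pow(Add(-3, 90947), -1)) = Mul(5, Pow(90944, -1)) = Mul(5, Rational(1, 90944)) = Rational(5, 90944) ≈ 5.4979e-5)
Function('y')(b, j) = Add(Mul(-184, j), Mul(-118, b)) (Function('y')(b, j) = Add(Add(Mul(-184, j), Mul(-119, b)), b) = Add(Mul(-184, j), Mul(-118, b)))
Pow(Add(Function('y')(37, 160), R), -1) = Pow(Add(Add(Mul(-184, 160), Mul(-118, 37)), Rational(5, 90944)), -1) = Pow(Add(Add(-29440, -4366), Rational(5, 90944)), -1) = Pow(Add(-33806, Rational(5, 90944)), -1) = Pow(Rational(-3074452859, 90944), -1) = Rational(-90944, 3074452859)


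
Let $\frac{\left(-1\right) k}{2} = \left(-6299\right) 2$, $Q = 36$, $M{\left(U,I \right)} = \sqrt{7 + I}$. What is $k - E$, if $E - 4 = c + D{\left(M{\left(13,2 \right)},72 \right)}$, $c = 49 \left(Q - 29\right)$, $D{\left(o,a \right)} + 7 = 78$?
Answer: $24778$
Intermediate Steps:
$D{\left(o,a \right)} = 71$ ($D{\left(o,a \right)} = -7 + 78 = 71$)
$c = 343$ ($c = 49 \left(36 - 29\right) = 49 \cdot 7 = 343$)
$E = 418$ ($E = 4 + \left(343 + 71\right) = 4 + 414 = 418$)
$k = 25196$ ($k = - 2 \left(\left(-6299\right) 2\right) = \left(-2\right) \left(-12598\right) = 25196$)
$k - E = 25196 - 418 = 24778$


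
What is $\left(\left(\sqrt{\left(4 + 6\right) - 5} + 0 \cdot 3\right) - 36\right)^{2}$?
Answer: $\left(36 - \sqrt{5}\right)^{2} \approx 1140.0$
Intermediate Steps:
$\left(\left(\sqrt{\left(4 + 6\right) - 5} + 0 \cdot 3\right) - 36\right)^{2} = \left(\left(\sqrt{10 - 5} + 0\right) - 36\right)^{2} = \left(\left(\sqrt{5} + 0\right) - 36\right)^{2} = \left(\sqrt{5} - 36\right)^{2} = \left(-36 + \sqrt{5}\right)^{2}$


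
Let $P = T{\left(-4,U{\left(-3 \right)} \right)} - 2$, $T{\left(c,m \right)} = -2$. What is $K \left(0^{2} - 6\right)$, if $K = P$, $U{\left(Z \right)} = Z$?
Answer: $24$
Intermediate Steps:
$P = -4$ ($P = -2 - 2 = -4$)
$K = -4$
$K \left(0^{2} - 6\right) = - 4 \left(0^{2} - 6\right) = - 4 \left(0 - 6\right) = \left(-4\right) \left(-6\right) = 24$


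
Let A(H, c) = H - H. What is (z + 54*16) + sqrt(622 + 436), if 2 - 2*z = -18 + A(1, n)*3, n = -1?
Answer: 874 + 23*sqrt(2) ≈ 906.53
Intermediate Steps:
A(H, c) = 0
z = 10 (z = 1 - (-18 + 0*3)/2 = 1 - (-18 + 0)/2 = 1 - 1/2*(-18) = 1 + 9 = 10)
(z + 54*16) + sqrt(622 + 436) = (10 + 54*16) + sqrt(622 + 436) = (10 + 864) + sqrt(1058) = 874 + 23*sqrt(2)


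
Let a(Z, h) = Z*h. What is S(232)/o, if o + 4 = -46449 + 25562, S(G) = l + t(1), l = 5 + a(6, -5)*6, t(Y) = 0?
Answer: 175/20891 ≈ 0.0083768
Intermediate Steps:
l = -175 (l = 5 + (6*(-5))*6 = 5 - 30*6 = 5 - 180 = -175)
S(G) = -175 (S(G) = -175 + 0 = -175)
o = -20891 (o = -4 + (-46449 + 25562) = -4 - 20887 = -20891)
S(232)/o = -175/(-20891) = -175*(-1/20891) = 175/20891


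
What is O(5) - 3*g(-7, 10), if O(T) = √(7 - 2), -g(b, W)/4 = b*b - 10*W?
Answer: -612 + √5 ≈ -609.76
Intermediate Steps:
g(b, W) = -4*b² + 40*W (g(b, W) = -4*(b*b - 10*W) = -4*(b² - 10*W) = -4*b² + 40*W)
O(T) = √5
O(5) - 3*g(-7, 10) = √5 - 3*(-4*(-7)² + 40*10) = √5 - 3*(-4*49 + 400) = √5 - 3*(-196 + 400) = √5 - 3*204 = √5 - 612 = -612 + √5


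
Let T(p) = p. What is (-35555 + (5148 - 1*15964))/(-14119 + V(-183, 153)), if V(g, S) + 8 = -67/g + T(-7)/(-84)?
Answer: 33943572/10340635 ≈ 3.2825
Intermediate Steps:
V(g, S) = -95/12 - 67/g (V(g, S) = -8 + (-67/g - 7/(-84)) = -8 + (-67/g - 7*(-1/84)) = -8 + (-67/g + 1/12) = -8 + (1/12 - 67/g) = -95/12 - 67/g)
(-35555 + (5148 - 1*15964))/(-14119 + V(-183, 153)) = (-35555 + (5148 - 1*15964))/(-14119 + (-95/12 - 67/(-183))) = (-35555 + (5148 - 15964))/(-14119 + (-95/12 - 67*(-1/183))) = (-35555 - 10816)/(-14119 + (-95/12 + 67/183)) = -46371/(-14119 - 5527/732) = -46371/(-10340635/732) = -46371*(-732/10340635) = 33943572/10340635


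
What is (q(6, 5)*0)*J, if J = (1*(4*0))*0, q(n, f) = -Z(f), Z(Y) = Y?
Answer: 0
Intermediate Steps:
q(n, f) = -f
J = 0 (J = (1*0)*0 = 0*0 = 0)
(q(6, 5)*0)*J = (-1*5*0)*0 = -5*0*0 = 0*0 = 0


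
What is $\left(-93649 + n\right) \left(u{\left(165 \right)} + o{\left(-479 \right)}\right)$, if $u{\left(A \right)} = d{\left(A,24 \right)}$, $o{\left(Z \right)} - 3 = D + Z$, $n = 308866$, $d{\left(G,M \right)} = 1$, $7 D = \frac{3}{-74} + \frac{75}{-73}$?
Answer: $- \frac{3866894014923}{37814} \approx -1.0226 \cdot 10^{8}$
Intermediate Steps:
$D = - \frac{5769}{37814}$ ($D = \frac{\frac{3}{-74} + \frac{75}{-73}}{7} = \frac{3 \left(- \frac{1}{74}\right) + 75 \left(- \frac{1}{73}\right)}{7} = \frac{- \frac{3}{74} - \frac{75}{73}}{7} = \frac{1}{7} \left(- \frac{5769}{5402}\right) = - \frac{5769}{37814} \approx -0.15256$)
$o{\left(Z \right)} = \frac{107673}{37814} + Z$ ($o{\left(Z \right)} = 3 + \left(- \frac{5769}{37814} + Z\right) = \frac{107673}{37814} + Z$)
$u{\left(A \right)} = 1$
$\left(-93649 + n\right) \left(u{\left(165 \right)} + o{\left(-479 \right)}\right) = \left(-93649 + 308866\right) \left(1 + \left(\frac{107673}{37814} - 479\right)\right) = 215217 \left(1 - \frac{18005233}{37814}\right) = 215217 \left(- \frac{17967419}{37814}\right) = - \frac{3866894014923}{37814}$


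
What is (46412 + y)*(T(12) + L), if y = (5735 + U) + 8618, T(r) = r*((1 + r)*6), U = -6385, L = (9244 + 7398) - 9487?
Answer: 439988580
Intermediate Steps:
L = 7155 (L = 16642 - 9487 = 7155)
T(r) = r*(6 + 6*r)
y = 7968 (y = (5735 - 6385) + 8618 = -650 + 8618 = 7968)
(46412 + y)*(T(12) + L) = (46412 + 7968)*(6*12*(1 + 12) + 7155) = 54380*(6*12*13 + 7155) = 54380*(936 + 7155) = 54380*8091 = 439988580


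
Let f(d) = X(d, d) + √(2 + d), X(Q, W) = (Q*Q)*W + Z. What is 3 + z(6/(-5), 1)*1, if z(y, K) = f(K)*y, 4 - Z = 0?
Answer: -3 - 6*√3/5 ≈ -5.0785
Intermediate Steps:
Z = 4 (Z = 4 - 1*0 = 4 + 0 = 4)
X(Q, W) = 4 + W*Q² (X(Q, W) = (Q*Q)*W + 4 = Q²*W + 4 = W*Q² + 4 = 4 + W*Q²)
f(d) = 4 + d³ + √(2 + d) (f(d) = (4 + d*d²) + √(2 + d) = (4 + d³) + √(2 + d) = 4 + d³ + √(2 + d))
z(y, K) = y*(4 + K³ + √(2 + K)) (z(y, K) = (4 + K³ + √(2 + K))*y = y*(4 + K³ + √(2 + K)))
3 + z(6/(-5), 1)*1 = 3 + ((6/(-5))*(4 + 1³ + √(2 + 1)))*1 = 3 + ((6*(-⅕))*(4 + 1 + √3))*1 = 3 - 6*(5 + √3)/5*1 = 3 + (-6 - 6*√3/5)*1 = 3 + (-6 - 6*√3/5) = -3 - 6*√3/5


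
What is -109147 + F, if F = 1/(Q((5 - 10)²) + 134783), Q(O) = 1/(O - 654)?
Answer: -9253319593753/84778506 ≈ -1.0915e+5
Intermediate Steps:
Q(O) = 1/(-654 + O)
F = 629/84778506 (F = 1/(1/(-654 + (5 - 10)²) + 134783) = 1/(1/(-654 + (-5)²) + 134783) = 1/(1/(-654 + 25) + 134783) = 1/(1/(-629) + 134783) = 1/(-1/629 + 134783) = 1/(84778506/629) = 629/84778506 ≈ 7.4193e-6)
-109147 + F = -109147 + 629/84778506 = -9253319593753/84778506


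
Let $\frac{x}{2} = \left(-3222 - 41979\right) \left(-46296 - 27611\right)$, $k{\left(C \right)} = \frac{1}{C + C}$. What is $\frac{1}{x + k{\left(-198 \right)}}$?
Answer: $\frac{396}{2645810883143} \approx 1.4967 \cdot 10^{-10}$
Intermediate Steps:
$k{\left(C \right)} = \frac{1}{2 C}$
$x = 6681340614$ ($x = 2 \left(-3222 - 41979\right) \left(-46296 - 27611\right) = 2 \left(\left(-45201\right) \left(-73907\right)\right) = 2 \cdot 3340670307 = 6681340614$)
$\frac{1}{x + k{\left(-198 \right)}} = \frac{1}{6681340614 + \frac{1}{2 \left(-198\right)}} = \frac{1}{6681340614 + \frac{1}{2} \left(- \frac{1}{198}\right)} = \frac{1}{6681340614 - \frac{1}{396}} = \frac{1}{\frac{2645810883143}{396}} = \frac{396}{2645810883143}$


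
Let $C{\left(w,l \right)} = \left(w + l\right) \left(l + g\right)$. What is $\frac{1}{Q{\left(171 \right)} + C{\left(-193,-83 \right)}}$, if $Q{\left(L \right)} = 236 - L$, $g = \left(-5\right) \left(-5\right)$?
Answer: $\frac{1}{16073} \approx 6.2216 \cdot 10^{-5}$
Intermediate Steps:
$g = 25$
$C{\left(w,l \right)} = \left(25 + l\right) \left(l + w\right)$ ($C{\left(w,l \right)} = \left(w + l\right) \left(l + 25\right) = \left(l + w\right) \left(25 + l\right) = \left(25 + l\right) \left(l + w\right)$)
$\frac{1}{Q{\left(171 \right)} + C{\left(-193,-83 \right)}} = \frac{1}{\left(236 - 171\right) + \left(\left(-83\right)^{2} + 25 \left(-83\right) + 25 \left(-193\right) - -16019\right)} = \frac{1}{\left(236 - 171\right) + \left(6889 - 2075 - 4825 + 16019\right)} = \frac{1}{65 + 16008} = \frac{1}{16073}$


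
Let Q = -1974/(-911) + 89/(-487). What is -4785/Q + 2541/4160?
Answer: -8829022041081/3661877440 ≈ -2411.1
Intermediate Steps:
Q = 880259/443657 (Q = -1974*(-1/911) + 89*(-1/487) = 1974/911 - 89/487 = 880259/443657 ≈ 1.9841)
-4785/Q + 2541/4160 = -4785/880259/443657 + 2541/4160 = -4785*443657/880259 + 2541*(1/4160) = -2122898745/880259 + 2541/4160 = -8829022041081/3661877440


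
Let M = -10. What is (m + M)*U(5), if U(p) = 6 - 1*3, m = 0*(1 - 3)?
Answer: -30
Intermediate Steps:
m = 0 (m = 0*(-2) = 0)
U(p) = 3 (U(p) = 6 - 3 = 3)
(m + M)*U(5) = (0 - 10)*3 = -10*3 = -30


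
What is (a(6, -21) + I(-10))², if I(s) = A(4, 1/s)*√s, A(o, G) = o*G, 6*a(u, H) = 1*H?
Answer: 213/20 + 14*I*√10/5 ≈ 10.65 + 8.8544*I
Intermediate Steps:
a(u, H) = H/6 (a(u, H) = (1*H)/6 = H/6)
A(o, G) = G*o
I(s) = 4/√s (I(s) = ((1/s)*4)*√s = (4/s)*√s = 4/√s)
(a(6, -21) + I(-10))² = ((⅙)*(-21) + 4/√(-10))² = (-7/2 + 4*(-I*√10/10))² = (-7/2 - 2*I*√10/5)²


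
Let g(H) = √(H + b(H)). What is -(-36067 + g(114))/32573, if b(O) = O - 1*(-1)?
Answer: 36067/32573 - √229/32573 ≈ 1.1068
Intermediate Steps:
b(O) = 1 + O (b(O) = O + 1 = 1 + O)
g(H) = √(1 + 2*H) (g(H) = √(H + (1 + H)) = √(1 + 2*H))
-(-36067 + g(114))/32573 = -(-36067 + √(1 + 2*114))/32573 = -(-36067 + √(1 + 228))*(1/32573) = -(-36067 + √229)*(1/32573) = (36067 - √229)*(1/32573) = 36067/32573 - √229/32573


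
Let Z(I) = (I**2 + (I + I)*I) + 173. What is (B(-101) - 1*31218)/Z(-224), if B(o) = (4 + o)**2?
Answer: -21809/150701 ≈ -0.14472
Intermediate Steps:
Z(I) = 173 + 3*I**2 (Z(I) = (I**2 + (2*I)*I) + 173 = (I**2 + 2*I**2) + 173 = 3*I**2 + 173 = 173 + 3*I**2)
(B(-101) - 1*31218)/Z(-224) = ((4 - 101)**2 - 1*31218)/(173 + 3*(-224)**2) = ((-97)**2 - 31218)/(173 + 3*50176) = (9409 - 31218)/(173 + 150528) = -21809/150701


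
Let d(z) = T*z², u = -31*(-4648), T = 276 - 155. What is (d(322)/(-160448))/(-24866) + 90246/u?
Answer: 491660539885/781070501344 ≈ 0.62947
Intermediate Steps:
T = 121
u = 144088
d(z) = 121*z²
(d(322)/(-160448))/(-24866) + 90246/u = ((121*322²)/(-160448))/(-24866) + 90246/144088 = ((121*103684)*(-1/160448))*(-1/24866) + 90246*(1/144088) = (12545764*(-1/160448))*(-1/24866) + 45123/72044 = -136367/1744*(-1/24866) + 45123/72044 = 136367/43366304 + 45123/72044 = 491660539885/781070501344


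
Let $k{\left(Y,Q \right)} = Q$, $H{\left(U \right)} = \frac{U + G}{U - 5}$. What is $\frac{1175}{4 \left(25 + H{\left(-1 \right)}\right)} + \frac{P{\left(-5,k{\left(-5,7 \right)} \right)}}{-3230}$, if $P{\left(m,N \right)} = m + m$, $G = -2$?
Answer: $\frac{22331}{1938} \approx 11.523$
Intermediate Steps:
$H{\left(U \right)} = \frac{-2 + U}{-5 + U}$ ($H{\left(U \right)} = \frac{U - 2}{U - 5} = \frac{-2 + U}{-5 + U}$)
$P{\left(m,N \right)} = 2 m$
$\frac{1175}{4 \left(25 + H{\left(-1 \right)}\right)} + \frac{P{\left(-5,k{\left(-5,7 \right)} \right)}}{-3230} = \frac{1175}{4 \left(25 + \frac{-2 - 1}{-5 - 1}\right)} + \frac{2 \left(-5\right)}{-3230} = \frac{1175}{4 \left(25 + \frac{1}{-6} \left(-3\right)\right)} - - \frac{1}{323} = \frac{1175}{4 \left(25 - - \frac{1}{2}\right)} + \frac{1}{323} = \frac{1175}{4 \left(25 + \frac{1}{2}\right)} + \frac{1}{323} = \frac{1175}{4 \cdot \frac{51}{2}} + \frac{1}{323} = \frac{1175}{102} + \frac{1}{323} = \frac{22331}{1938}$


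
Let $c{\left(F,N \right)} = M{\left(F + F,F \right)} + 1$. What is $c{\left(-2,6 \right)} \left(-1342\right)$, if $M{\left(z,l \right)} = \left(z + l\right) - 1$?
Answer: $8052$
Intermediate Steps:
$M{\left(z,l \right)} = -1 + l + z$ ($M{\left(z,l \right)} = \left(l + z\right) - 1 = -1 + l + z$)
$c{\left(F,N \right)} = 3 F$ ($c{\left(F,N \right)} = \left(-1 + F + \left(F + F\right)\right) + 1 = \left(-1 + F + 2 F\right) + 1 = \left(-1 + 3 F\right) + 1 = 3 F$)
$c{\left(-2,6 \right)} \left(-1342\right) = 3 \left(-2\right) \left(-1342\right) = \left(-6\right) \left(-1342\right) = 8052$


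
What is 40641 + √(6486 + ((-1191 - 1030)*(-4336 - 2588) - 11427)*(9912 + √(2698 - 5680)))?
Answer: 40641 + √(152315500110 + 15366777*I*√2982) ≈ 4.3092e+5 + 1075.1*I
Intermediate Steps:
40641 + √(6486 + ((-1191 - 1030)*(-4336 - 2588) - 11427)*(9912 + √(2698 - 5680))) = 40641 + √(6486 + (-2221*(-6924) - 11427)*(9912 + √(-2982))) = 40641 + √(6486 + (15378204 - 11427)*(9912 + I*√2982)) = 40641 + √(6486 + 15366777*(9912 + I*√2982)) = 40641 + √(6486 + (152315493624 + 15366777*I*√2982)) = 40641 + √(152315500110 + 15366777*I*√2982)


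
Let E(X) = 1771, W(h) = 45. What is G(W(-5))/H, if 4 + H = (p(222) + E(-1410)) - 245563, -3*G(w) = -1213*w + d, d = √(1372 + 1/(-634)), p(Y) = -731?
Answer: -6065/81509 + √551482998/465090354 ≈ -0.074358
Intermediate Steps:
d = √551482998/634 (d = √(1372 - 1/634) = √(869847/634) = √551482998/634 ≈ 37.041)
G(w) = -√551482998/1902 + 1213*w/3 (G(w) = -(-1213*w + √551482998/634)/3 = -√551482998/1902 + 1213*w/3)
H = -244527 (H = -4 + ((-731 + 1771) - 245563) = -4 + (1040 - 245563) = -4 - 244523 = -244527)
G(W(-5))/H = (-√551482998/1902 + (1213/3)*45)/(-244527) = (-√551482998/1902 + 18195)*(-1/244527) = (18195 - √551482998/1902)*(-1/244527) = -6065/81509 + √551482998/465090354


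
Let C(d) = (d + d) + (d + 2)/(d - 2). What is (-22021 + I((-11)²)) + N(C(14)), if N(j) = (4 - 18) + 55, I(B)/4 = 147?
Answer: -21392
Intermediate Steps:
C(d) = 2*d + (2 + d)/(-2 + d)
I(B) = 588 (I(B) = 4*147 = 588)
N(j) = 41 (N(j) = -14 + 55 = 41)
(-22021 + I((-11)²)) + N(C(14)) = (-22021 + 588) + 41 = -21433 + 41 = -21392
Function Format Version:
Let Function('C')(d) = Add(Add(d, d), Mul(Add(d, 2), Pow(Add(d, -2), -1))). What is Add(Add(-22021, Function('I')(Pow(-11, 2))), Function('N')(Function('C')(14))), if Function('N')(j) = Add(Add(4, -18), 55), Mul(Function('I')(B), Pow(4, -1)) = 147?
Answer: -21392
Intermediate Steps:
Function('C')(d) = Add(Mul(2, d), Mul(Pow(Add(-2, d), -1), Add(2, d))) (Function('C')(d) = Add(Mul(2, d), Mul(Add(2, d), Pow(Add(-2, d), -1))) = Add(Mul(2, d), Mul(Pow(Add(-2, d), -1), Add(2, d))))
Function('I')(B) = 588 (Function('I')(B) = Mul(4, 147) = 588)
Function('N')(j) = 41 (Function('N')(j) = Add(-14, 55) = 41)
Add(Add(-22021, Function('I')(Pow(-11, 2))), Function('N')(Function('C')(14))) = Add(Add(-22021, 588), 41) = Add(-21433, 41) = -21392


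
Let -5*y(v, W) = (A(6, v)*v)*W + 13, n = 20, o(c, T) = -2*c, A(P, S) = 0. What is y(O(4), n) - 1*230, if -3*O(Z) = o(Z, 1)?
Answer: -1163/5 ≈ -232.60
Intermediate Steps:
O(Z) = 2*Z/3 (O(Z) = -(-2)*Z/3 = 2*Z/3)
y(v, W) = -13/5 (y(v, W) = -((0*v)*W + 13)/5 = -(0*W + 13)/5 = -(0 + 13)/5 = -⅕*13 = -13/5)
y(O(4), n) - 1*230 = -13/5 - 1*230 = -13/5 - 230 = -1163/5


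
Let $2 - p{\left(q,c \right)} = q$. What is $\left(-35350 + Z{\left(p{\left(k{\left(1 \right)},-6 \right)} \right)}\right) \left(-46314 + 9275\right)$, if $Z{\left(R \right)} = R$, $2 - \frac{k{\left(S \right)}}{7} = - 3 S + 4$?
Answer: $1309513845$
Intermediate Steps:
$k{\left(S \right)} = -14 + 21 S$ ($k{\left(S \right)} = 14 - 7 \left(- 3 S + 4\right) = 14 - 7 \left(4 - 3 S\right) = 14 + \left(-28 + 21 S\right) = -14 + 21 S$)
$p{\left(q,c \right)} = 2 - q$
$\left(-35350 + Z{\left(p{\left(k{\left(1 \right)},-6 \right)} \right)}\right) \left(-46314 + 9275\right) = \left(-35350 + \left(2 - \left(-14 + 21 \cdot 1\right)\right)\right) \left(-46314 + 9275\right) = \left(-35350 + \left(2 - \left(-14 + 21\right)\right)\right) \left(-37039\right) = \left(-35350 + \left(2 - 7\right)\right) \left(-37039\right) = \left(-35350 - 5\right) \left(-37039\right) = \left(-35355\right) \left(-37039\right) = 1309513845$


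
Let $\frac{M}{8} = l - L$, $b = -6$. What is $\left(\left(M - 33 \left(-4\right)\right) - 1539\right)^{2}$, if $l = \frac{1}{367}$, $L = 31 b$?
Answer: $\frac{884170225}{134689} \approx 6564.5$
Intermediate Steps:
$L = -186$ ($L = 31 \left(-6\right) = -186$)
$l = \frac{1}{367} \approx 0.0027248$
$M = \frac{546104}{367}$ ($M = 8 \left(\frac{1}{367} - -186\right) = 8 \left(\frac{1}{367} + 186\right) = 8 \cdot \frac{68263}{367} = \frac{546104}{367} \approx 1488.0$)
$\left(\left(M - 33 \left(-4\right)\right) - 1539\right)^{2} = \left(\left(\frac{546104}{367} - 33 \left(-4\right)\right) - 1539\right)^{2} = \left(\left(\frac{546104}{367} - -132\right) - 1539\right)^{2} = \left(\left(\frac{546104}{367} + 132\right) - 1539\right)^{2} = \left(\frac{594548}{367} - 1539\right)^{2} = \left(\frac{29735}{367}\right)^{2} = \frac{884170225}{134689}$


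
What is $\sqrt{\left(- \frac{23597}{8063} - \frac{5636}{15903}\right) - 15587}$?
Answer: $\frac{i \sqrt{28481500812536292642}}{42741963} \approx 124.86 i$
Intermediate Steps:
$\sqrt{\left(- \frac{23597}{8063} - \frac{5636}{15903}\right) - 15587} = \sqrt{- \frac{420706159}{128225889} - 15587} = \sqrt{- \frac{1999077638002}{128225889}} = \frac{i \sqrt{28481500812536292642}}{42741963}$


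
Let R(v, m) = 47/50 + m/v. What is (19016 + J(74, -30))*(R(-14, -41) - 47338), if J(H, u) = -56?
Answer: -31410929616/35 ≈ -8.9746e+8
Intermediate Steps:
R(v, m) = 47/50 + m/v (R(v, m) = 47*(1/50) + m/v = 47/50 + m/v)
(19016 + J(74, -30))*(R(-14, -41) - 47338) = (19016 - 56)*((47/50 - 41/(-14)) - 47338) = 18960*((47/50 - 41*(-1/14)) - 47338) = 18960*((47/50 + 41/14) - 47338) = 18960*(677/175 - 47338) = 18960*(-8283473/175) = -31410929616/35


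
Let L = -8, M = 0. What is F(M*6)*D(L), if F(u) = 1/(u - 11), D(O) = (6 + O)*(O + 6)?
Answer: -4/11 ≈ -0.36364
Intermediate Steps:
D(O) = (6 + O)² (D(O) = (6 + O)*(6 + O) = (6 + O)²)
F(u) = 1/(-11 + u)
F(M*6)*D(L) = (6 - 8)²/(-11 + 0*6) = (-2)²/(-11 + 0) = 4/(-11) = -1/11*4 = -4/11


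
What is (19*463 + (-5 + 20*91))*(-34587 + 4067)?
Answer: -323878240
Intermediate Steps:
(19*463 + (-5 + 20*91))*(-34587 + 4067) = (8797 + (-5 + 1820))*(-30520) = (8797 + 1815)*(-30520) = 10612*(-30520) = -323878240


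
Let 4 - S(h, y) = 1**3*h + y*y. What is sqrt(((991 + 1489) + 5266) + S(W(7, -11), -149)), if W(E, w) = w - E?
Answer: I*sqrt(14433) ≈ 120.14*I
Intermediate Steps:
S(h, y) = 4 - h - y**2 (S(h, y) = 4 - (1**3*h + y*y) = 4 - (1*h + y**2) = 4 - (h + y**2) = 4 + (-h - y**2) = 4 - h - y**2)
sqrt(((991 + 1489) + 5266) + S(W(7, -11), -149)) = sqrt(((991 + 1489) + 5266) + (4 - (-11 - 1*7) - 1*(-149)**2)) = sqrt((2480 + 5266) + (4 - (-11 - 7) - 1*22201)) = sqrt(7746 + (4 - 1*(-18) - 22201)) = sqrt(7746 + (4 + 18 - 22201)) = sqrt(7746 - 22179) = sqrt(-14433) = I*sqrt(14433)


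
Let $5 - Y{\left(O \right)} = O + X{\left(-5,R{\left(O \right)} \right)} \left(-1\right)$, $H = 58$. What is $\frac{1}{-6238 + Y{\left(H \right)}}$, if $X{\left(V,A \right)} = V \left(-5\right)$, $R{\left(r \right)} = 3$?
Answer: $- \frac{1}{6266} \approx -0.00015959$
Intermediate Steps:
$X{\left(V,A \right)} = - 5 V$
$Y{\left(O \right)} = 30 - O$ ($Y{\left(O \right)} = 5 - \left(O + \left(-5\right) \left(-5\right) \left(-1\right)\right) = 5 - \left(O + 25 \left(-1\right)\right) = 5 - \left(O - 25\right) = 5 - \left(-25 + O\right) = 30 - O$)
$\frac{1}{-6238 + Y{\left(H \right)}} = \frac{1}{-6238 + \left(30 - 58\right)} = \frac{1}{-6238 - 28} = \frac{1}{-6266} = - \frac{1}{6266}$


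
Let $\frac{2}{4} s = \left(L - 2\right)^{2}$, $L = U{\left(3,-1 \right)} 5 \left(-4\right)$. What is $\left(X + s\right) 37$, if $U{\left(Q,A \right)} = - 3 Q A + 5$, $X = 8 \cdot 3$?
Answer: $5885664$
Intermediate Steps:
$X = 24$
$U{\left(Q,A \right)} = 5 - 3 A Q$ ($U{\left(Q,A \right)} = - 3 A Q + 5 = 5 - 3 A Q$)
$L = -280$ ($L = \left(5 - \left(-3\right) 3\right) 5 \left(-4\right) = \left(5 + 9\right) 5 \left(-4\right) = 14 \cdot 5 \left(-4\right) = 70 \left(-4\right) = -280$)
$s = 159048$ ($s = 2 \left(-280 - 2\right)^{2} = 2 \left(-282\right)^{2} = 2 \cdot 79524 = 159048$)
$\left(X + s\right) 37 = \left(24 + 159048\right) 37 = 159072 \cdot 37 = 5885664$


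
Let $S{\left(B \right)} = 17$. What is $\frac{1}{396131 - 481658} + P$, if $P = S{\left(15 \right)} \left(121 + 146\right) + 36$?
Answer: $\frac{391286024}{85527} \approx 4575.0$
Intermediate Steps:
$P = 4575$ ($P = 17 \left(121 + 146\right) + 36 = 17 \cdot 267 + 36 = 4539 + 36 = 4575$)
$\frac{1}{396131 - 481658} + P = \frac{1}{396131 - 481658} + 4575 = \frac{1}{-85527} + 4575 = - \frac{1}{85527} + 4575 = \frac{391286024}{85527}$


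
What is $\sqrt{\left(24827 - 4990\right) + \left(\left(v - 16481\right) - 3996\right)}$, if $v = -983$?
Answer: $i \sqrt{1623} \approx 40.286 i$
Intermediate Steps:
$\sqrt{\left(24827 - 4990\right) + \left(\left(v - 16481\right) - 3996\right)} = \sqrt{\left(24827 - 4990\right) - 21460} = \sqrt{19837 - 21460} = \sqrt{-1623} = i \sqrt{1623}$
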